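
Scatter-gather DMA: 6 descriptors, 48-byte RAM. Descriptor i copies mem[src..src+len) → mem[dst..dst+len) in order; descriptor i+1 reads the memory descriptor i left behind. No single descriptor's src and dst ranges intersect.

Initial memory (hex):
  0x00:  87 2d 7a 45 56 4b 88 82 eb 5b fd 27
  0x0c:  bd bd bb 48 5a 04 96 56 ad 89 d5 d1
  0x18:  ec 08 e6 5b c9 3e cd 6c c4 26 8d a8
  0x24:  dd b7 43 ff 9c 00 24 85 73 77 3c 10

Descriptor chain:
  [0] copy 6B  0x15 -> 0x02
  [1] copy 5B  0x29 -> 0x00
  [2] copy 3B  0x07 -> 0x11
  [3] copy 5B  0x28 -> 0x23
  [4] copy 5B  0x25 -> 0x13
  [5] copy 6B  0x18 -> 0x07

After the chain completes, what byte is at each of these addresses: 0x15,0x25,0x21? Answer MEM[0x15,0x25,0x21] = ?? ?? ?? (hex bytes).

D0: mem[0x02..0x07] <- [89 d5 d1 ec 08 e6]
D1: mem[0x00..0x04] <- [00 24 85 73 77]
D2: mem[0x11..0x13] <- [e6 eb 5b]
D3: mem[0x23..0x27] <- [9c 00 24 85 73]
D4: mem[0x13..0x17] <- [24 85 73 9c 00]
D5: mem[0x07..0x0c] <- [ec 08 e6 5b c9 3e]
query mem[0x15]=0x73, mem[0x25]=0x24, mem[0x21]=0x26

MEM[0x15,0x25,0x21] = 73 24 26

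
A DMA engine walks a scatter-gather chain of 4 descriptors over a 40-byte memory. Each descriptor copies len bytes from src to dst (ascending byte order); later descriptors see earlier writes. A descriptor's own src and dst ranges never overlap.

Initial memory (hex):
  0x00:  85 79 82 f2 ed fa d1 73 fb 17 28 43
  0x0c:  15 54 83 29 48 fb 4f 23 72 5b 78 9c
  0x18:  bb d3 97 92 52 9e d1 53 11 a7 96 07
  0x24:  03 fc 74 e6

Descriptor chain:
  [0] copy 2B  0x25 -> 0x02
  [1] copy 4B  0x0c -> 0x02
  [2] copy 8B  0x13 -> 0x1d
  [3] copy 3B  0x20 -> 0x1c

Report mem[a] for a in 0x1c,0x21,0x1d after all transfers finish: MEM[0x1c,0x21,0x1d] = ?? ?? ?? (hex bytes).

  after D0: wrote 2B at 0x02 = fc74
  after D1: wrote 4B at 0x02 = 15548329
  after D2: wrote 8B at 0x1d = 23725b789cbbd397
  after D3: wrote 3B at 0x1c = 789cbb
query mem[0x1c]=0x78, mem[0x21]=0x9c, mem[0x1d]=0x9c

MEM[0x1c,0x21,0x1d] = 78 9c 9c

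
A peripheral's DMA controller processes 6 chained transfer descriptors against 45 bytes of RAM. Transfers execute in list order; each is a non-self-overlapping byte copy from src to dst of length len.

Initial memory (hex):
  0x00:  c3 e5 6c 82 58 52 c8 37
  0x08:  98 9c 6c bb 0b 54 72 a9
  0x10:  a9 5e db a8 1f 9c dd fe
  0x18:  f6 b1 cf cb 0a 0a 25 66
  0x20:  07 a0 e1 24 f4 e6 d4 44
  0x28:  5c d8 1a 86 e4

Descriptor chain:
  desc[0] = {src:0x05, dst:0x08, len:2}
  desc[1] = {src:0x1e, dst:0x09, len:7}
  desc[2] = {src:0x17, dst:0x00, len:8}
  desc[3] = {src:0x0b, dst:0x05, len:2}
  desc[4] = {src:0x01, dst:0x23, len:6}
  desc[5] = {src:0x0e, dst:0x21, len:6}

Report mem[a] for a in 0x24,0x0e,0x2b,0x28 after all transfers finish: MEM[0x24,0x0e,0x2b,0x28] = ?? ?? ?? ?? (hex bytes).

D0: mem[0x08..0x09] <- [52 c8]
D1: mem[0x09..0x0f] <- [25 66 07 a0 e1 24 f4]
D2: mem[0x00..0x07] <- [fe f6 b1 cf cb 0a 0a 25]
D3: mem[0x05..0x06] <- [07 a0]
D4: mem[0x23..0x28] <- [f6 b1 cf cb 07 a0]
D5: mem[0x21..0x26] <- [24 f4 a9 5e db a8]
query mem[0x24]=0x5e, mem[0x0e]=0x24, mem[0x2b]=0x86, mem[0x28]=0xa0

MEM[0x24,0x0e,0x2b,0x28] = 5e 24 86 a0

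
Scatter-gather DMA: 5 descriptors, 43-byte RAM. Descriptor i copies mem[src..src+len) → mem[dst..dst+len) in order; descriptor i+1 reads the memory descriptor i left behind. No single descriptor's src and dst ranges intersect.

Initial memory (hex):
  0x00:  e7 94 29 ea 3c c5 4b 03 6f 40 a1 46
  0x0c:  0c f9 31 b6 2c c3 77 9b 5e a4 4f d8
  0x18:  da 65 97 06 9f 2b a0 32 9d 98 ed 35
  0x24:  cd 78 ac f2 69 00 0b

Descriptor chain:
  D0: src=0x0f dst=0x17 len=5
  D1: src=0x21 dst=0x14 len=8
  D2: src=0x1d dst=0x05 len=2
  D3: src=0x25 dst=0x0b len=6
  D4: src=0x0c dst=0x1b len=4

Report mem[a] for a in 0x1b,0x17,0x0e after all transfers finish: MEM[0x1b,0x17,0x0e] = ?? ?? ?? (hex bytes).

MEM[0x1b,0x17,0x0e] = ac cd 69

  after D0: wrote 5B at 0x17 = b62cc3779b
  after D1: wrote 8B at 0x14 = 98ed35cd78acf269
  after D2: wrote 2B at 0x05 = 2ba0
  after D3: wrote 6B at 0x0b = 78acf269000b
  after D4: wrote 4B at 0x1b = acf26900
query mem[0x1b]=0xac, mem[0x17]=0xcd, mem[0x0e]=0x69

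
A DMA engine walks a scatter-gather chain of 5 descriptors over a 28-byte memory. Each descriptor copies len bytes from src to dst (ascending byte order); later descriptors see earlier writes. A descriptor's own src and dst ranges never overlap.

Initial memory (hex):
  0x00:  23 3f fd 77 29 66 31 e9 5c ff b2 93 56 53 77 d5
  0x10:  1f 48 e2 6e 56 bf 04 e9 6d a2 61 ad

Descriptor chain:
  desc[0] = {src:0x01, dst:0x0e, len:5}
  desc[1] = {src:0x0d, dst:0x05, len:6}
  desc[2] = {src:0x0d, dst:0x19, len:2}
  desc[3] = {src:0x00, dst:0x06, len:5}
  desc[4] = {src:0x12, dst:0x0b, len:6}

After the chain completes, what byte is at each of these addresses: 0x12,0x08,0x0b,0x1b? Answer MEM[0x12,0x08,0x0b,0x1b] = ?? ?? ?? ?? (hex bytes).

MEM[0x12,0x08,0x0b,0x1b] = 66 fd 66 ad

[0] 0x01->0x0e len=5 : 3f fd 77 29 66
[1] 0x0d->0x05 len=6 : 53 3f fd 77 29 66
[2] 0x0d->0x19 len=2 : 53 3f
[3] 0x00->0x06 len=5 : 23 3f fd 77 29
[4] 0x12->0x0b len=6 : 66 6e 56 bf 04 e9
query mem[0x12]=0x66, mem[0x08]=0xfd, mem[0x0b]=0x66, mem[0x1b]=0xad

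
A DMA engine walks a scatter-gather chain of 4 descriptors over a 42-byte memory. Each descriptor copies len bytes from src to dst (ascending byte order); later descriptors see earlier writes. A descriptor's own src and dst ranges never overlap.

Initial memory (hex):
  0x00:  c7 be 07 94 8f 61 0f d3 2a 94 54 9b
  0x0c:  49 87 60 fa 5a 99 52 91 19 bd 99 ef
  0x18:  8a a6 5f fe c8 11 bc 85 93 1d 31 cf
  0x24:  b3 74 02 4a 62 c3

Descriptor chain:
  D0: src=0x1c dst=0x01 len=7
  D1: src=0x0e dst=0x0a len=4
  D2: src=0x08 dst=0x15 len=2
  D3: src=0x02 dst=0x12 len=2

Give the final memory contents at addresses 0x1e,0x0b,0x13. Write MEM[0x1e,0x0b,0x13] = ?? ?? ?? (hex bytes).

D0: mem[0x01..0x07] <- [c8 11 bc 85 93 1d 31]
D1: mem[0x0a..0x0d] <- [60 fa 5a 99]
D2: mem[0x15..0x16] <- [2a 94]
D3: mem[0x12..0x13] <- [11 bc]
query mem[0x1e]=0xbc, mem[0x0b]=0xfa, mem[0x13]=0xbc

MEM[0x1e,0x0b,0x13] = bc fa bc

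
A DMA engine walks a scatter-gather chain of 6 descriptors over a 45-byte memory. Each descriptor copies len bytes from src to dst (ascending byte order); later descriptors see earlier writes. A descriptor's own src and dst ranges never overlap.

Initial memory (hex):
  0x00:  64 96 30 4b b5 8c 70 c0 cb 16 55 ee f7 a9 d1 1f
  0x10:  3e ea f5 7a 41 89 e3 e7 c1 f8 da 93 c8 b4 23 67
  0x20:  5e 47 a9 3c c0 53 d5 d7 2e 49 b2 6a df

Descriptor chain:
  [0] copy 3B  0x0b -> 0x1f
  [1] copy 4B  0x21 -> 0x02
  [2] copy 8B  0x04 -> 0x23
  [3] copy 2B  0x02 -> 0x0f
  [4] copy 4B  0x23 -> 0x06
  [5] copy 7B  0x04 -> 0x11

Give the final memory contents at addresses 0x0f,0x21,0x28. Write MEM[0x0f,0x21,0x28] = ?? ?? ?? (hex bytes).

MEM[0x0f,0x21,0x28] = a9 a9 16

  after D0: wrote 3B at 0x1f = eef7a9
  after D1: wrote 4B at 0x02 = a9a93cc0
  after D2: wrote 8B at 0x23 = 3cc070c0cb1655ee
  after D3: wrote 2B at 0x0f = a9a9
  after D4: wrote 4B at 0x06 = 3cc070c0
  after D5: wrote 7B at 0x11 = 3cc03cc070c055
query mem[0x0f]=0xa9, mem[0x21]=0xa9, mem[0x28]=0x16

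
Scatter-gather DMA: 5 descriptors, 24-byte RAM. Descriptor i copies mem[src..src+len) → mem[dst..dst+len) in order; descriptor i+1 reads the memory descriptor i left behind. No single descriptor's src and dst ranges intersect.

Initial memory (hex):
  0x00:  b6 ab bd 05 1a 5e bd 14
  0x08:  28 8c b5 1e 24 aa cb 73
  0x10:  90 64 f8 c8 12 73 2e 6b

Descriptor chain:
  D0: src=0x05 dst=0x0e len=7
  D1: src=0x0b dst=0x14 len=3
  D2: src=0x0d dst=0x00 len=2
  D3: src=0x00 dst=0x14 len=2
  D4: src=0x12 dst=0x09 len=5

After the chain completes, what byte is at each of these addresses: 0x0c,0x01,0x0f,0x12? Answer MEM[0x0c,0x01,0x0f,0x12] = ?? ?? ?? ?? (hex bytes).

D0: mem[0x0e..0x14] <- [5e bd 14 28 8c b5 1e]
D1: mem[0x14..0x16] <- [1e 24 aa]
D2: mem[0x00..0x01] <- [aa 5e]
D3: mem[0x14..0x15] <- [aa 5e]
D4: mem[0x09..0x0d] <- [8c b5 aa 5e aa]
query mem[0x0c]=0x5e, mem[0x01]=0x5e, mem[0x0f]=0xbd, mem[0x12]=0x8c

MEM[0x0c,0x01,0x0f,0x12] = 5e 5e bd 8c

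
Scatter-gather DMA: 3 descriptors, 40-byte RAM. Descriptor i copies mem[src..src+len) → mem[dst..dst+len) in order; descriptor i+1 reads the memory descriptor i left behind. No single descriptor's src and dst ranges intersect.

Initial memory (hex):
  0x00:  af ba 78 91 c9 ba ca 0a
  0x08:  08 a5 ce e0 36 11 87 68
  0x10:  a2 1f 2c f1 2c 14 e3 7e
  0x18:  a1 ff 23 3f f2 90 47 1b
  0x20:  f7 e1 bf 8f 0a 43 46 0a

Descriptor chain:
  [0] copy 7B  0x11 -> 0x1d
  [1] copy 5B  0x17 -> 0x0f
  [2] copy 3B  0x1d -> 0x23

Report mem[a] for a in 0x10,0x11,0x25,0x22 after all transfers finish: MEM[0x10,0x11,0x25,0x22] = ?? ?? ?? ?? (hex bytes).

MEM[0x10,0x11,0x25,0x22] = a1 ff f1 e3

#0 dst[0x1d+7] := {0x1f,0x2c,0xf1,0x2c,0x14,0xe3,0x7e}
#1 dst[0x0f+5] := {0x7e,0xa1,0xff,0x23,0x3f}
#2 dst[0x23+3] := {0x1f,0x2c,0xf1}
query mem[0x10]=0xa1, mem[0x11]=0xff, mem[0x25]=0xf1, mem[0x22]=0xe3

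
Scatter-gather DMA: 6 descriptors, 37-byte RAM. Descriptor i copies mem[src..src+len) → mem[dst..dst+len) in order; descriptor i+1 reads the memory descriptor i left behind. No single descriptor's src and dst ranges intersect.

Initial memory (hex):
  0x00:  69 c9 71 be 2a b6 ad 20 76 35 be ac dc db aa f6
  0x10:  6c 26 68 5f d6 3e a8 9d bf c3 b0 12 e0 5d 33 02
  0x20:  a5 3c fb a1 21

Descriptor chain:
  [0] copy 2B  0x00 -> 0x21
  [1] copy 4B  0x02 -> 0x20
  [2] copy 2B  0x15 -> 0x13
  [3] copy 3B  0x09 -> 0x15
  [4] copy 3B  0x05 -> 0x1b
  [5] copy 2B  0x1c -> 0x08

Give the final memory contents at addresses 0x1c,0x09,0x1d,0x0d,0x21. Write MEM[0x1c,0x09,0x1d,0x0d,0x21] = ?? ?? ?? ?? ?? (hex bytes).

MEM[0x1c,0x09,0x1d,0x0d,0x21] = ad 20 20 db be

  after D0: wrote 2B at 0x21 = 69c9
  after D1: wrote 4B at 0x20 = 71be2ab6
  after D2: wrote 2B at 0x13 = 3ea8
  after D3: wrote 3B at 0x15 = 35beac
  after D4: wrote 3B at 0x1b = b6ad20
  after D5: wrote 2B at 0x08 = ad20
query mem[0x1c]=0xad, mem[0x09]=0x20, mem[0x1d]=0x20, mem[0x0d]=0xdb, mem[0x21]=0xbe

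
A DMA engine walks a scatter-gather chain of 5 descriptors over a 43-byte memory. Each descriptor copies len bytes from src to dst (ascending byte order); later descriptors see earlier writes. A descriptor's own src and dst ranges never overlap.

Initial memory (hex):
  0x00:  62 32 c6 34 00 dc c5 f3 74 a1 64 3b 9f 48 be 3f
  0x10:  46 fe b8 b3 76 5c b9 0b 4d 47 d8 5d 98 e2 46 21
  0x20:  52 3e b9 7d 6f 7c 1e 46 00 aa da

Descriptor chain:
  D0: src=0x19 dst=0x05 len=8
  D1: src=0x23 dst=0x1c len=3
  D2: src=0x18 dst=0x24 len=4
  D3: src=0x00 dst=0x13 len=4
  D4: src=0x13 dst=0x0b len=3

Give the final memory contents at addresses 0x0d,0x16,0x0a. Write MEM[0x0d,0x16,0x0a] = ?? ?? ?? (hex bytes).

D0: mem[0x05..0x0c] <- [47 d8 5d 98 e2 46 21 52]
D1: mem[0x1c..0x1e] <- [7d 6f 7c]
D2: mem[0x24..0x27] <- [4d 47 d8 5d]
D3: mem[0x13..0x16] <- [62 32 c6 34]
D4: mem[0x0b..0x0d] <- [62 32 c6]
query mem[0x0d]=0xc6, mem[0x16]=0x34, mem[0x0a]=0x46

MEM[0x0d,0x16,0x0a] = c6 34 46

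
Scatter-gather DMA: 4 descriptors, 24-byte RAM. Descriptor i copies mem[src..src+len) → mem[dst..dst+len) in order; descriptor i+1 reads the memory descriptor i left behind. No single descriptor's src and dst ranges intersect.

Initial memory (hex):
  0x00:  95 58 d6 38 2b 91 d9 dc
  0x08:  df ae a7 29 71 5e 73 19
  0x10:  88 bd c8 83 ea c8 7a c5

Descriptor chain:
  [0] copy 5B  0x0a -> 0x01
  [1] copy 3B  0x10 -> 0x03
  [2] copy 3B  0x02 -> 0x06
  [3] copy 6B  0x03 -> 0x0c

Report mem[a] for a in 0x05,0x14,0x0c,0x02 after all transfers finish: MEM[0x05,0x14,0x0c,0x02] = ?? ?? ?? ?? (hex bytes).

MEM[0x05,0x14,0x0c,0x02] = c8 ea 88 29

D0: mem[0x01..0x05] <- [a7 29 71 5e 73]
D1: mem[0x03..0x05] <- [88 bd c8]
D2: mem[0x06..0x08] <- [29 88 bd]
D3: mem[0x0c..0x11] <- [88 bd c8 29 88 bd]
query mem[0x05]=0xc8, mem[0x14]=0xea, mem[0x0c]=0x88, mem[0x02]=0x29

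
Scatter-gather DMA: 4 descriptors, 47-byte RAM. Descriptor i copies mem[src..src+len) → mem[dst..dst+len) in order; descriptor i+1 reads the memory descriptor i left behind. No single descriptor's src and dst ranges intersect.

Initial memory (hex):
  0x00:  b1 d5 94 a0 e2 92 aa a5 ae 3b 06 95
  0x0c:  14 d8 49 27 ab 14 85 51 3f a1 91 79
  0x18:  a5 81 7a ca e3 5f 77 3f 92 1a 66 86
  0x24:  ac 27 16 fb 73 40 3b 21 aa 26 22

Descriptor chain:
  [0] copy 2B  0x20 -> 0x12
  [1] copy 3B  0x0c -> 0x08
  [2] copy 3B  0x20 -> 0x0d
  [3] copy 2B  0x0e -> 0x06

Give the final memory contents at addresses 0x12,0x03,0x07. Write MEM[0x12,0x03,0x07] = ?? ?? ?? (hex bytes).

  after D0: wrote 2B at 0x12 = 921a
  after D1: wrote 3B at 0x08 = 14d849
  after D2: wrote 3B at 0x0d = 921a66
  after D3: wrote 2B at 0x06 = 1a66
query mem[0x12]=0x92, mem[0x03]=0xa0, mem[0x07]=0x66

MEM[0x12,0x03,0x07] = 92 a0 66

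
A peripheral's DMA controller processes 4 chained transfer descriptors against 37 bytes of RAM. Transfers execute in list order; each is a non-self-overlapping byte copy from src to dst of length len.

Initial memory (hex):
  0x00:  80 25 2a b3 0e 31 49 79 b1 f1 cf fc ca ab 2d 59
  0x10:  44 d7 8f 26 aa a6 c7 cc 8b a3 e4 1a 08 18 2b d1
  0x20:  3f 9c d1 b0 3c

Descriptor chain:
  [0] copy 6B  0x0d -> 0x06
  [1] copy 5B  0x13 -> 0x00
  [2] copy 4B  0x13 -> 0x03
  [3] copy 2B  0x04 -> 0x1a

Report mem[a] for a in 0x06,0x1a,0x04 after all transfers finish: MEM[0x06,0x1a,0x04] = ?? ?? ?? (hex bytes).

MEM[0x06,0x1a,0x04] = c7 aa aa

[0] 0x0d->0x06 len=6 : ab 2d 59 44 d7 8f
[1] 0x13->0x00 len=5 : 26 aa a6 c7 cc
[2] 0x13->0x03 len=4 : 26 aa a6 c7
[3] 0x04->0x1a len=2 : aa a6
query mem[0x06]=0xc7, mem[0x1a]=0xaa, mem[0x04]=0xaa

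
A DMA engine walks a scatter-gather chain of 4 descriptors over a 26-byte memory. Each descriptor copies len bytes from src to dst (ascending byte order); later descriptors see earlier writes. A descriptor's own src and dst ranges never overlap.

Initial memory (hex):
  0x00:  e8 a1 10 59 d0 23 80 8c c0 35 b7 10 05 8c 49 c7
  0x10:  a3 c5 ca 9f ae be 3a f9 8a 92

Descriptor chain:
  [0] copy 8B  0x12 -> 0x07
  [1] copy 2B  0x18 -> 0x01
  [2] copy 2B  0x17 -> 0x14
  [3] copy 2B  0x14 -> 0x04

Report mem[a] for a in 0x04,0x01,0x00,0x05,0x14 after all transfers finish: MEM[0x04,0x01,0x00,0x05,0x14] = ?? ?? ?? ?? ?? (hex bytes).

MEM[0x04,0x01,0x00,0x05,0x14] = f9 8a e8 8a f9

  after D0: wrote 8B at 0x07 = ca9faebe3af98a92
  after D1: wrote 2B at 0x01 = 8a92
  after D2: wrote 2B at 0x14 = f98a
  after D3: wrote 2B at 0x04 = f98a
query mem[0x04]=0xf9, mem[0x01]=0x8a, mem[0x00]=0xe8, mem[0x05]=0x8a, mem[0x14]=0xf9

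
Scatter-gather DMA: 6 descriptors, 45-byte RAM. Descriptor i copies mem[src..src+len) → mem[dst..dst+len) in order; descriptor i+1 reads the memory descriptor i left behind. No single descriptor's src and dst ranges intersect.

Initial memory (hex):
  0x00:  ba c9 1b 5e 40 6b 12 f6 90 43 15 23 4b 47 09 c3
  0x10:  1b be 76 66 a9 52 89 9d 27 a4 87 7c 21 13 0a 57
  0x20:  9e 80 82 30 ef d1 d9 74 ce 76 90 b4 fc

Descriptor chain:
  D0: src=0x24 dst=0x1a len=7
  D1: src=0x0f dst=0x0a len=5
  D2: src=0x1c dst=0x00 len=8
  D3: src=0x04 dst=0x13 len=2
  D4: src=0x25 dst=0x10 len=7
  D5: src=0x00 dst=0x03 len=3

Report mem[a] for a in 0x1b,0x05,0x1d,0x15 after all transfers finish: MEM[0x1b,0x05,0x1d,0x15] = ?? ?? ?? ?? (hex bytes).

MEM[0x1b,0x05,0x1d,0x15] = d1 ce 74 90

#0 dst[0x1a+7] := {0xef,0xd1,0xd9,0x74,0xce,0x76,0x90}
#1 dst[0x0a+5] := {0xc3,0x1b,0xbe,0x76,0x66}
#2 dst[0x00+8] := {0xd9,0x74,0xce,0x76,0x90,0x80,0x82,0x30}
#3 dst[0x13+2] := {0x90,0x80}
#4 dst[0x10+7] := {0xd1,0xd9,0x74,0xce,0x76,0x90,0xb4}
#5 dst[0x03+3] := {0xd9,0x74,0xce}
query mem[0x1b]=0xd1, mem[0x05]=0xce, mem[0x1d]=0x74, mem[0x15]=0x90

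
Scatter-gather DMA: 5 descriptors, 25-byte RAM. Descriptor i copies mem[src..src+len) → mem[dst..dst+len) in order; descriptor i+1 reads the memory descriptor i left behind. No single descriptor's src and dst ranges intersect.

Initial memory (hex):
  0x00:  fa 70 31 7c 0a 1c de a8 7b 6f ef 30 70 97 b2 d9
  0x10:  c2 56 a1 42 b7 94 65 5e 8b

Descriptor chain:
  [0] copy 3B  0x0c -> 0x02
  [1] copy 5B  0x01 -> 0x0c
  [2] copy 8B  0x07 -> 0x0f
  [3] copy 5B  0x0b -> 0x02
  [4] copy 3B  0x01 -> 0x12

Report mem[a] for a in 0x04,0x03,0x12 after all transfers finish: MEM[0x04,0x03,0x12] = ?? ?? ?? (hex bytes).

D0: mem[0x02..0x04] <- [70 97 b2]
D1: mem[0x0c..0x10] <- [70 70 97 b2 1c]
D2: mem[0x0f..0x16] <- [a8 7b 6f ef 30 70 70 97]
D3: mem[0x02..0x06] <- [30 70 70 97 a8]
D4: mem[0x12..0x14] <- [70 30 70]
query mem[0x04]=0x70, mem[0x03]=0x70, mem[0x12]=0x70

MEM[0x04,0x03,0x12] = 70 70 70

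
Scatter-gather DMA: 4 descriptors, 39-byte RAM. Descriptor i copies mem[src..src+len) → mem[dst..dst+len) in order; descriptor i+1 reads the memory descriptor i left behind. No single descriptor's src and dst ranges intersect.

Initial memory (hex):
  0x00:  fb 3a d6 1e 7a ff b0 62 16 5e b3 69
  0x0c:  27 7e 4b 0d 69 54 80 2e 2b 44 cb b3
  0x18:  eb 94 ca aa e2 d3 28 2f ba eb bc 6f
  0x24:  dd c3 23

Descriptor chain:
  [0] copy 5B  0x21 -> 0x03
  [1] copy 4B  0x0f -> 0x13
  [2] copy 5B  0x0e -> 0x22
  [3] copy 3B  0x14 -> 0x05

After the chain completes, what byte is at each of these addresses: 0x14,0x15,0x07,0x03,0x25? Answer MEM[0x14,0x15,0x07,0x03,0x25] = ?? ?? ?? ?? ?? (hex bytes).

D0: mem[0x03..0x07] <- [eb bc 6f dd c3]
D1: mem[0x13..0x16] <- [0d 69 54 80]
D2: mem[0x22..0x26] <- [4b 0d 69 54 80]
D3: mem[0x05..0x07] <- [69 54 80]
query mem[0x14]=0x69, mem[0x15]=0x54, mem[0x07]=0x80, mem[0x03]=0xeb, mem[0x25]=0x54

MEM[0x14,0x15,0x07,0x03,0x25] = 69 54 80 eb 54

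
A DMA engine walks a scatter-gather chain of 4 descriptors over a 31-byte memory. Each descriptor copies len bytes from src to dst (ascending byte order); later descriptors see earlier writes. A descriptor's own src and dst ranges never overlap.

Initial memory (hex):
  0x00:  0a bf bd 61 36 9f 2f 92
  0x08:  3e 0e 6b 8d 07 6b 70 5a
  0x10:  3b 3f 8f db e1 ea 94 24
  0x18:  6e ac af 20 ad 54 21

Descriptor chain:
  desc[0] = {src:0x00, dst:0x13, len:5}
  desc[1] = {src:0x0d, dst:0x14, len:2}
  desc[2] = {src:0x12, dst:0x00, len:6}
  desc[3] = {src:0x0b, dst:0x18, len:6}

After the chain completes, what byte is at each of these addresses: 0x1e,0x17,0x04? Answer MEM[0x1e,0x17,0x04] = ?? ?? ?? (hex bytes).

D0: mem[0x13..0x17] <- [0a bf bd 61 36]
D1: mem[0x14..0x15] <- [6b 70]
D2: mem[0x00..0x05] <- [8f 0a 6b 70 61 36]
D3: mem[0x18..0x1d] <- [8d 07 6b 70 5a 3b]
query mem[0x1e]=0x21, mem[0x17]=0x36, mem[0x04]=0x61

MEM[0x1e,0x17,0x04] = 21 36 61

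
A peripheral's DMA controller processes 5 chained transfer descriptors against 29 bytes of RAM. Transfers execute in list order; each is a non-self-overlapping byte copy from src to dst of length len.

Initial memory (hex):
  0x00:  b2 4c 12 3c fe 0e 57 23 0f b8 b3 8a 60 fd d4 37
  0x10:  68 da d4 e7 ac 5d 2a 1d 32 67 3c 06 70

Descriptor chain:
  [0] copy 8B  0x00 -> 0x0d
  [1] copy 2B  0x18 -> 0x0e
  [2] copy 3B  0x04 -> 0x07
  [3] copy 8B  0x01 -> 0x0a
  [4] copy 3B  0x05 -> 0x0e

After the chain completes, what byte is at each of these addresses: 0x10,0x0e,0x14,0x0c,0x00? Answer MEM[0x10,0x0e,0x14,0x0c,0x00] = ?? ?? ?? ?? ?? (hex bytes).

MEM[0x10,0x0e,0x14,0x0c,0x00] = fe 0e 23 3c b2

#0 dst[0x0d+8] := {0xb2,0x4c,0x12,0x3c,0xfe,0x0e,0x57,0x23}
#1 dst[0x0e+2] := {0x32,0x67}
#2 dst[0x07+3] := {0xfe,0x0e,0x57}
#3 dst[0x0a+8] := {0x4c,0x12,0x3c,0xfe,0x0e,0x57,0xfe,0x0e}
#4 dst[0x0e+3] := {0x0e,0x57,0xfe}
query mem[0x10]=0xfe, mem[0x0e]=0x0e, mem[0x14]=0x23, mem[0x0c]=0x3c, mem[0x00]=0xb2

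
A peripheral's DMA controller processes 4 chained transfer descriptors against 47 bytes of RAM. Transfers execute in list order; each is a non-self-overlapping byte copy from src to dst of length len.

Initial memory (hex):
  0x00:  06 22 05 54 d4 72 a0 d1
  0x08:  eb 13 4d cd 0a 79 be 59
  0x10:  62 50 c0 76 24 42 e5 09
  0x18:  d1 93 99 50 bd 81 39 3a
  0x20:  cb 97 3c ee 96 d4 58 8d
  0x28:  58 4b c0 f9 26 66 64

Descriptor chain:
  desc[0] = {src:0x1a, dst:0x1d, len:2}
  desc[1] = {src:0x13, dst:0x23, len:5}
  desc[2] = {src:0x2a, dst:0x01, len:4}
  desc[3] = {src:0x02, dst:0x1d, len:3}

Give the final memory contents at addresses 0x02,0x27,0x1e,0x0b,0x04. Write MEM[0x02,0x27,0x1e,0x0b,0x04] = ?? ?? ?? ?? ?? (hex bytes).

  after D0: wrote 2B at 0x1d = 9950
  after D1: wrote 5B at 0x23 = 762442e509
  after D2: wrote 4B at 0x01 = c0f92666
  after D3: wrote 3B at 0x1d = f92666
query mem[0x02]=0xf9, mem[0x27]=0x09, mem[0x1e]=0x26, mem[0x0b]=0xcd, mem[0x04]=0x66

MEM[0x02,0x27,0x1e,0x0b,0x04] = f9 09 26 cd 66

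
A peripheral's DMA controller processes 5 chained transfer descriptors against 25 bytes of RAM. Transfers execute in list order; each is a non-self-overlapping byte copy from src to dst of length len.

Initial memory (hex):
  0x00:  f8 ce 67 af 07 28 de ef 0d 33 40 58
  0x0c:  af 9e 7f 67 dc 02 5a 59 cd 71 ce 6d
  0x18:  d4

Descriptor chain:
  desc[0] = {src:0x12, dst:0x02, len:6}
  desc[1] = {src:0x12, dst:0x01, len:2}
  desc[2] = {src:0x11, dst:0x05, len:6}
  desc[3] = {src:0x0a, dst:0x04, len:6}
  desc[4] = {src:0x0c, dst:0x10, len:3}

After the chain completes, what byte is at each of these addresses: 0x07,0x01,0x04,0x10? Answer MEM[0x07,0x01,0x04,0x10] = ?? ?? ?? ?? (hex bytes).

MEM[0x07,0x01,0x04,0x10] = 9e 5a ce af

#0 dst[0x02+6] := {0x5a,0x59,0xcd,0x71,0xce,0x6d}
#1 dst[0x01+2] := {0x5a,0x59}
#2 dst[0x05+6] := {0x02,0x5a,0x59,0xcd,0x71,0xce}
#3 dst[0x04+6] := {0xce,0x58,0xaf,0x9e,0x7f,0x67}
#4 dst[0x10+3] := {0xaf,0x9e,0x7f}
query mem[0x07]=0x9e, mem[0x01]=0x5a, mem[0x04]=0xce, mem[0x10]=0xaf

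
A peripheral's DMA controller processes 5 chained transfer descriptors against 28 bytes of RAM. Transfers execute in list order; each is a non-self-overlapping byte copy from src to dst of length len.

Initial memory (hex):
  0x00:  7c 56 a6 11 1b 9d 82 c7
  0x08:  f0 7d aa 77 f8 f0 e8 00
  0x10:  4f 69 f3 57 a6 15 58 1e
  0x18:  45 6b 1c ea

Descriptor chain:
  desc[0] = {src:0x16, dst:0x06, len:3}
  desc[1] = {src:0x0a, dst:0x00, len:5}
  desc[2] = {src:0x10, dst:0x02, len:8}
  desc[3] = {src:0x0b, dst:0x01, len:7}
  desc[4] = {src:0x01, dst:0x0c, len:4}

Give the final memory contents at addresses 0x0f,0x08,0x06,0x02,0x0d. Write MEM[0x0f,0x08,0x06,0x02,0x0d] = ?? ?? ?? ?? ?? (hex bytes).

[0] 0x16->0x06 len=3 : 58 1e 45
[1] 0x0a->0x00 len=5 : aa 77 f8 f0 e8
[2] 0x10->0x02 len=8 : 4f 69 f3 57 a6 15 58 1e
[3] 0x0b->0x01 len=7 : 77 f8 f0 e8 00 4f 69
[4] 0x01->0x0c len=4 : 77 f8 f0 e8
query mem[0x0f]=0xe8, mem[0x08]=0x58, mem[0x06]=0x4f, mem[0x02]=0xf8, mem[0x0d]=0xf8

MEM[0x0f,0x08,0x06,0x02,0x0d] = e8 58 4f f8 f8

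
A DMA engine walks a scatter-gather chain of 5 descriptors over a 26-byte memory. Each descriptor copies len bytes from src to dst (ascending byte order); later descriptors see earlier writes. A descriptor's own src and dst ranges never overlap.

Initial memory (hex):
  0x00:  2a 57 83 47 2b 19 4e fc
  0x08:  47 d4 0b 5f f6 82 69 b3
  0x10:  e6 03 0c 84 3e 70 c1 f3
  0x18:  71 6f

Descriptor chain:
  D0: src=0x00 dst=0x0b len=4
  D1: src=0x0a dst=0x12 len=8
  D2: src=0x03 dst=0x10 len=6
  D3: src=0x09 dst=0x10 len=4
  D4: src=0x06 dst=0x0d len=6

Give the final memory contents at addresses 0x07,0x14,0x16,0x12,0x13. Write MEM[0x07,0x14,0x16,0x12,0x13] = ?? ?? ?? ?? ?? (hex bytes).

#0 dst[0x0b+4] := {0x2a,0x57,0x83,0x47}
#1 dst[0x12+8] := {0x0b,0x2a,0x57,0x83,0x47,0xb3,0xe6,0x03}
#2 dst[0x10+6] := {0x47,0x2b,0x19,0x4e,0xfc,0x47}
#3 dst[0x10+4] := {0xd4,0x0b,0x2a,0x57}
#4 dst[0x0d+6] := {0x4e,0xfc,0x47,0xd4,0x0b,0x2a}
query mem[0x07]=0xfc, mem[0x14]=0xfc, mem[0x16]=0x47, mem[0x12]=0x2a, mem[0x13]=0x57

MEM[0x07,0x14,0x16,0x12,0x13] = fc fc 47 2a 57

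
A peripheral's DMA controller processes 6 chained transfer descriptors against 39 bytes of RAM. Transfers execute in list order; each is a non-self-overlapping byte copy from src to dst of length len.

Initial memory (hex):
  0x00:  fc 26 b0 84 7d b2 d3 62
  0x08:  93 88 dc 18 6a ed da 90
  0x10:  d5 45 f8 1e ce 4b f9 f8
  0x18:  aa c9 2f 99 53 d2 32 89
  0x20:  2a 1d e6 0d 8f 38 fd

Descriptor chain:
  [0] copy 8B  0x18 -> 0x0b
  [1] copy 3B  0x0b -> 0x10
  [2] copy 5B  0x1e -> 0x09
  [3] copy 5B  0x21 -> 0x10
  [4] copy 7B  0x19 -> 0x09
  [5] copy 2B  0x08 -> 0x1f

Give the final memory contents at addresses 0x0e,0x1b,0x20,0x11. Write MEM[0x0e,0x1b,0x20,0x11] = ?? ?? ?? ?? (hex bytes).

MEM[0x0e,0x1b,0x20,0x11] = 32 99 c9 e6

#0 dst[0x0b+8] := {0xaa,0xc9,0x2f,0x99,0x53,0xd2,0x32,0x89}
#1 dst[0x10+3] := {0xaa,0xc9,0x2f}
#2 dst[0x09+5] := {0x32,0x89,0x2a,0x1d,0xe6}
#3 dst[0x10+5] := {0x1d,0xe6,0x0d,0x8f,0x38}
#4 dst[0x09+7] := {0xc9,0x2f,0x99,0x53,0xd2,0x32,0x89}
#5 dst[0x1f+2] := {0x93,0xc9}
query mem[0x0e]=0x32, mem[0x1b]=0x99, mem[0x20]=0xc9, mem[0x11]=0xe6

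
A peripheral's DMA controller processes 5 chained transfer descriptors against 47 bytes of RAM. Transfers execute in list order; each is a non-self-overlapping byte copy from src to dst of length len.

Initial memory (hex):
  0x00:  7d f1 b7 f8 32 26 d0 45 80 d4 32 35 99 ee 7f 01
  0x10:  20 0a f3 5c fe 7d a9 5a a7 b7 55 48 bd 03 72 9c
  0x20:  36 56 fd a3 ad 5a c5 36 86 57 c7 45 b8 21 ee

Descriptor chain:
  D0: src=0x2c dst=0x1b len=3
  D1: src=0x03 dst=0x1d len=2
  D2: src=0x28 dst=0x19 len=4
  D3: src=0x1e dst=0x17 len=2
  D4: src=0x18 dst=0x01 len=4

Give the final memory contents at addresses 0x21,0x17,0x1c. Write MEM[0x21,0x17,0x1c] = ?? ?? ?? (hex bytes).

[0] 0x2c->0x1b len=3 : b8 21 ee
[1] 0x03->0x1d len=2 : f8 32
[2] 0x28->0x19 len=4 : 86 57 c7 45
[3] 0x1e->0x17 len=2 : 32 9c
[4] 0x18->0x01 len=4 : 9c 86 57 c7
query mem[0x21]=0x56, mem[0x17]=0x32, mem[0x1c]=0x45

MEM[0x21,0x17,0x1c] = 56 32 45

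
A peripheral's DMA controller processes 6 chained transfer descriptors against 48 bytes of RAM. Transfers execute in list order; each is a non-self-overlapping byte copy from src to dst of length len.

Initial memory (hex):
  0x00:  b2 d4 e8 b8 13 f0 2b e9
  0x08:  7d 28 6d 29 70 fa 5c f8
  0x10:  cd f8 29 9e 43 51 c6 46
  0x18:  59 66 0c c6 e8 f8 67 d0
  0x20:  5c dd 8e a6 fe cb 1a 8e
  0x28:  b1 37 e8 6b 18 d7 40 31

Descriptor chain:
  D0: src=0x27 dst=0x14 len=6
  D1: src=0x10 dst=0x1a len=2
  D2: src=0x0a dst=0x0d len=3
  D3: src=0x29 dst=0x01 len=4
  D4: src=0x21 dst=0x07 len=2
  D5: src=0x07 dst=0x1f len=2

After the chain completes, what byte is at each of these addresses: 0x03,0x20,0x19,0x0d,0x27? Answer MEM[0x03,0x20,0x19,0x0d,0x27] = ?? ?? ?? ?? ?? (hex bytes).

MEM[0x03,0x20,0x19,0x0d,0x27] = 6b 8e 18 6d 8e

#0 dst[0x14+6] := {0x8e,0xb1,0x37,0xe8,0x6b,0x18}
#1 dst[0x1a+2] := {0xcd,0xf8}
#2 dst[0x0d+3] := {0x6d,0x29,0x70}
#3 dst[0x01+4] := {0x37,0xe8,0x6b,0x18}
#4 dst[0x07+2] := {0xdd,0x8e}
#5 dst[0x1f+2] := {0xdd,0x8e}
query mem[0x03]=0x6b, mem[0x20]=0x8e, mem[0x19]=0x18, mem[0x0d]=0x6d, mem[0x27]=0x8e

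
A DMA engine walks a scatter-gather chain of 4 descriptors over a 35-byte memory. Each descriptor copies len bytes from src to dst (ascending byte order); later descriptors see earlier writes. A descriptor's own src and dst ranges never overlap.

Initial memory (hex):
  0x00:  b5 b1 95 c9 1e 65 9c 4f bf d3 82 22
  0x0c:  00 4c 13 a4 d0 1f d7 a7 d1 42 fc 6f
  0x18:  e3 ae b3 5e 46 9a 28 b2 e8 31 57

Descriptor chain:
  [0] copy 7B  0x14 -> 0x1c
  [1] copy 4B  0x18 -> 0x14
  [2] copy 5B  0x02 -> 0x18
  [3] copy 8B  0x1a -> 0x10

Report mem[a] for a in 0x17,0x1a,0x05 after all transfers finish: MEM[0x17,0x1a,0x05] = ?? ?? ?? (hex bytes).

  after D0: wrote 7B at 0x1c = d142fc6fe3aeb3
  after D1: wrote 4B at 0x14 = e3aeb35e
  after D2: wrote 5B at 0x18 = 95c91e659c
  after D3: wrote 8B at 0x10 = 1e659c42fc6fe3ae
query mem[0x17]=0xae, mem[0x1a]=0x1e, mem[0x05]=0x65

MEM[0x17,0x1a,0x05] = ae 1e 65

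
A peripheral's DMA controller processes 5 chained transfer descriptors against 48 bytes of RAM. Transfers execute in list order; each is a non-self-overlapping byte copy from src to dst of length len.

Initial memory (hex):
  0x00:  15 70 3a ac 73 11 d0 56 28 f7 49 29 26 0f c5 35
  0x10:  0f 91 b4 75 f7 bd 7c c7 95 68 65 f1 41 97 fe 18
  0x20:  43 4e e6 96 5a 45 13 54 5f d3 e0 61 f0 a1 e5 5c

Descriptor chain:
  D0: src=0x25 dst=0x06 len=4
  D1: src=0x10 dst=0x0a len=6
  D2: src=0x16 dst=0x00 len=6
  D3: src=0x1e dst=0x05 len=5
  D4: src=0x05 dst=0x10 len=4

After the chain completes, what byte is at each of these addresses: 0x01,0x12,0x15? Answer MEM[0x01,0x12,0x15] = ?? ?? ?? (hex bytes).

MEM[0x01,0x12,0x15] = c7 43 bd

[0] 0x25->0x06 len=4 : 45 13 54 5f
[1] 0x10->0x0a len=6 : 0f 91 b4 75 f7 bd
[2] 0x16->0x00 len=6 : 7c c7 95 68 65 f1
[3] 0x1e->0x05 len=5 : fe 18 43 4e e6
[4] 0x05->0x10 len=4 : fe 18 43 4e
query mem[0x01]=0xc7, mem[0x12]=0x43, mem[0x15]=0xbd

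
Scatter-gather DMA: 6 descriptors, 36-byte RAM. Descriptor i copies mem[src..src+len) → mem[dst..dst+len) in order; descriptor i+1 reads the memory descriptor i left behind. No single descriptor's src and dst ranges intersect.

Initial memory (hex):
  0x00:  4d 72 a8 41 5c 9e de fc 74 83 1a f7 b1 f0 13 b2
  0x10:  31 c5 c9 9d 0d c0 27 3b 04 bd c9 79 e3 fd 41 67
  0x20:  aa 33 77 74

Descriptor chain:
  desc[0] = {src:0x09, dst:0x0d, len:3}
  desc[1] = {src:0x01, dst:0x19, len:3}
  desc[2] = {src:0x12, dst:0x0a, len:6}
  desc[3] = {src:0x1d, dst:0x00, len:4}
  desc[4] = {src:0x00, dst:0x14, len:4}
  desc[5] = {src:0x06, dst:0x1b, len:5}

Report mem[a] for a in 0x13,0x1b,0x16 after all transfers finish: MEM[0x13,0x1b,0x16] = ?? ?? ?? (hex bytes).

MEM[0x13,0x1b,0x16] = 9d de 67

[0] 0x09->0x0d len=3 : 83 1a f7
[1] 0x01->0x19 len=3 : 72 a8 41
[2] 0x12->0x0a len=6 : c9 9d 0d c0 27 3b
[3] 0x1d->0x00 len=4 : fd 41 67 aa
[4] 0x00->0x14 len=4 : fd 41 67 aa
[5] 0x06->0x1b len=5 : de fc 74 83 c9
query mem[0x13]=0x9d, mem[0x1b]=0xde, mem[0x16]=0x67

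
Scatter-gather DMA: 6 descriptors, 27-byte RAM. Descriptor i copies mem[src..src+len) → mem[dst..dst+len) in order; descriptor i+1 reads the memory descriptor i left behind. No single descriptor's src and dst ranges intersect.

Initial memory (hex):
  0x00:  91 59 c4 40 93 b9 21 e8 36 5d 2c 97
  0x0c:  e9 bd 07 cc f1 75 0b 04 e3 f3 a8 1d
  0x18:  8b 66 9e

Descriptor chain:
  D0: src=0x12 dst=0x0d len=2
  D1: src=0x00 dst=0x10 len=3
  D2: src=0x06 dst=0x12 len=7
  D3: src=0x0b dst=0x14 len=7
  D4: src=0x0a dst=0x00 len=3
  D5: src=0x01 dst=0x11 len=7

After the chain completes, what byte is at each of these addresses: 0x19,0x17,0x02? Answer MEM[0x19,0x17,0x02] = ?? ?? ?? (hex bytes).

[0] 0x12->0x0d len=2 : 0b 04
[1] 0x00->0x10 len=3 : 91 59 c4
[2] 0x06->0x12 len=7 : 21 e8 36 5d 2c 97 e9
[3] 0x0b->0x14 len=7 : 97 e9 0b 04 cc 91 59
[4] 0x0a->0x00 len=3 : 2c 97 e9
[5] 0x01->0x11 len=7 : 97 e9 40 93 b9 21 e8
query mem[0x19]=0x91, mem[0x17]=0xe8, mem[0x02]=0xe9

MEM[0x19,0x17,0x02] = 91 e8 e9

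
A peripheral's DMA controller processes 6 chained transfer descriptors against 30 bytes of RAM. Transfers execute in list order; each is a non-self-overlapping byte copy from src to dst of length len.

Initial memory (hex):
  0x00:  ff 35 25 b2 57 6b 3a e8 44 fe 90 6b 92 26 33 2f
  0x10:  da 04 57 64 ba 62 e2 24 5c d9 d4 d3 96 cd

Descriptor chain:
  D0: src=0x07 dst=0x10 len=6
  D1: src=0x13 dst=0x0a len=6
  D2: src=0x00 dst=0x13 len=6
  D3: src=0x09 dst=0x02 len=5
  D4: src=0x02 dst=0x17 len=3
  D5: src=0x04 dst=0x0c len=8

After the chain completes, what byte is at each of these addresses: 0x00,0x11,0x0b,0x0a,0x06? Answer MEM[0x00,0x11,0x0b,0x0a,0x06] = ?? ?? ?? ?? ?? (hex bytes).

MEM[0x00,0x11,0x0b,0x0a,0x06] = ff fe 6b 90 e2

#0 dst[0x10+6] := {0xe8,0x44,0xfe,0x90,0x6b,0x92}
#1 dst[0x0a+6] := {0x90,0x6b,0x92,0xe2,0x24,0x5c}
#2 dst[0x13+6] := {0xff,0x35,0x25,0xb2,0x57,0x6b}
#3 dst[0x02+5] := {0xfe,0x90,0x6b,0x92,0xe2}
#4 dst[0x17+3] := {0xfe,0x90,0x6b}
#5 dst[0x0c+8] := {0x6b,0x92,0xe2,0xe8,0x44,0xfe,0x90,0x6b}
query mem[0x00]=0xff, mem[0x11]=0xfe, mem[0x0b]=0x6b, mem[0x0a]=0x90, mem[0x06]=0xe2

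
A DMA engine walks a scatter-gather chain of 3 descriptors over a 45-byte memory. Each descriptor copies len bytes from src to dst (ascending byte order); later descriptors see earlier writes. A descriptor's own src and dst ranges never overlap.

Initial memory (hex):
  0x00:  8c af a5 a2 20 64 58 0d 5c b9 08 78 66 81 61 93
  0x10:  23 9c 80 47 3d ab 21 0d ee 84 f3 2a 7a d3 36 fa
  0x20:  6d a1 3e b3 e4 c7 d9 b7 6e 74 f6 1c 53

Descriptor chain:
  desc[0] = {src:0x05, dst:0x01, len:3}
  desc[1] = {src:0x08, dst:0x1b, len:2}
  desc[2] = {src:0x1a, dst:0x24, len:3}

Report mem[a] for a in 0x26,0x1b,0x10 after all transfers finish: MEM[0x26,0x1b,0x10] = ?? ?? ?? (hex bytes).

MEM[0x26,0x1b,0x10] = b9 5c 23

#0 dst[0x01+3] := {0x64,0x58,0x0d}
#1 dst[0x1b+2] := {0x5c,0xb9}
#2 dst[0x24+3] := {0xf3,0x5c,0xb9}
query mem[0x26]=0xb9, mem[0x1b]=0x5c, mem[0x10]=0x23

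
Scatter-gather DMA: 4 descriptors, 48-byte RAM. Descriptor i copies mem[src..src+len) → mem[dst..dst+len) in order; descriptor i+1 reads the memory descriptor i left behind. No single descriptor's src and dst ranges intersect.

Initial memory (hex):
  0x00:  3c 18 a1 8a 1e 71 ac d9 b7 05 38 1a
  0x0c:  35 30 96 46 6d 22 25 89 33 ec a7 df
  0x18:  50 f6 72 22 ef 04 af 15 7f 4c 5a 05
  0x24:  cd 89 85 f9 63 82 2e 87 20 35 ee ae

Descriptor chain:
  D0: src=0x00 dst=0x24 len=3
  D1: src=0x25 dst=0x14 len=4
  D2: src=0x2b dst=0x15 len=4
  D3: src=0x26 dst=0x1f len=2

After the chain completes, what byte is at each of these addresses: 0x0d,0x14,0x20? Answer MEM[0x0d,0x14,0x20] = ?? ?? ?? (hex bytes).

MEM[0x0d,0x14,0x20] = 30 18 f9

  after D0: wrote 3B at 0x24 = 3c18a1
  after D1: wrote 4B at 0x14 = 18a1f963
  after D2: wrote 4B at 0x15 = 872035ee
  after D3: wrote 2B at 0x1f = a1f9
query mem[0x0d]=0x30, mem[0x14]=0x18, mem[0x20]=0xf9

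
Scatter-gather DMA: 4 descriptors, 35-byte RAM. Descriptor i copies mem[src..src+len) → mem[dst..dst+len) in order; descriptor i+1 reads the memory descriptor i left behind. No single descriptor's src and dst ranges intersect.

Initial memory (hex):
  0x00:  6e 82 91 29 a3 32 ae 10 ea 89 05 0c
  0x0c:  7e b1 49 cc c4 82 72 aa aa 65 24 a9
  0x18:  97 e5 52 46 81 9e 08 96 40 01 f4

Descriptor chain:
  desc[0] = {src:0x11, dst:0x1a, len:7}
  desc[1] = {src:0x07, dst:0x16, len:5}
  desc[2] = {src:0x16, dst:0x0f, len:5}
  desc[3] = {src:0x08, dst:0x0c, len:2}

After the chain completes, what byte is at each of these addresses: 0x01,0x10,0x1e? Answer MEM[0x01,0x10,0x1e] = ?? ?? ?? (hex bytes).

  after D0: wrote 7B at 0x1a = 8272aaaa6524a9
  after D1: wrote 5B at 0x16 = 10ea89050c
  after D2: wrote 5B at 0x0f = 10ea89050c
  after D3: wrote 2B at 0x0c = ea89
query mem[0x01]=0x82, mem[0x10]=0xea, mem[0x1e]=0x65

MEM[0x01,0x10,0x1e] = 82 ea 65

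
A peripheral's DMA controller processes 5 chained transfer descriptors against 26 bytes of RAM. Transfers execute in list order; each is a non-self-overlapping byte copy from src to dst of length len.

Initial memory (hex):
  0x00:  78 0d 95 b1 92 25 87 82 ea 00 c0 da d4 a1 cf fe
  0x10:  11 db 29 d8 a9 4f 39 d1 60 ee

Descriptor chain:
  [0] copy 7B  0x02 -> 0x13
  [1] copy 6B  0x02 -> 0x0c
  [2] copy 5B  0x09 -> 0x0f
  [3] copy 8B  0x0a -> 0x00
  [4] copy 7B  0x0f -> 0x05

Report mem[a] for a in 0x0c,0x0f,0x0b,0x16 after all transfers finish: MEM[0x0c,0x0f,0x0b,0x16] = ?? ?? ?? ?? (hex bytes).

[0] 0x02->0x13 len=7 : 95 b1 92 25 87 82 ea
[1] 0x02->0x0c len=6 : 95 b1 92 25 87 82
[2] 0x09->0x0f len=5 : 00 c0 da 95 b1
[3] 0x0a->0x00 len=8 : c0 da 95 b1 92 00 c0 da
[4] 0x0f->0x05 len=7 : 00 c0 da 95 b1 b1 92
query mem[0x0c]=0x95, mem[0x0f]=0x00, mem[0x0b]=0x92, mem[0x16]=0x25

MEM[0x0c,0x0f,0x0b,0x16] = 95 00 92 25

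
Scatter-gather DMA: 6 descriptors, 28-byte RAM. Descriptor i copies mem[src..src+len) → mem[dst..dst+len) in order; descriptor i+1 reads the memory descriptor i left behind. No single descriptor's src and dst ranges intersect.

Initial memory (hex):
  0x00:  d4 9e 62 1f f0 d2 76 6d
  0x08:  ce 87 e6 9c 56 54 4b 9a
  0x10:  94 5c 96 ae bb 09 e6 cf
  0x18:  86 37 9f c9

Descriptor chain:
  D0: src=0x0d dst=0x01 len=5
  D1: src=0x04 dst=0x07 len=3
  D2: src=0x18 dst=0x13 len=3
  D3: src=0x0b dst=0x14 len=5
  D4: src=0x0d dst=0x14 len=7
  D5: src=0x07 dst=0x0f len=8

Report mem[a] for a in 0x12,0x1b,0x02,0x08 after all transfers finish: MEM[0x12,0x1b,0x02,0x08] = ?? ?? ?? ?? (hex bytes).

  after D0: wrote 5B at 0x01 = 544b9a945c
  after D1: wrote 3B at 0x07 = 945c76
  after D2: wrote 3B at 0x13 = 86379f
  after D3: wrote 5B at 0x14 = 9c56544b9a
  after D4: wrote 7B at 0x14 = 544b9a945c9686
  after D5: wrote 8B at 0x0f = 945c76e69c56544b
query mem[0x12]=0xe6, mem[0x1b]=0xc9, mem[0x02]=0x4b, mem[0x08]=0x5c

MEM[0x12,0x1b,0x02,0x08] = e6 c9 4b 5c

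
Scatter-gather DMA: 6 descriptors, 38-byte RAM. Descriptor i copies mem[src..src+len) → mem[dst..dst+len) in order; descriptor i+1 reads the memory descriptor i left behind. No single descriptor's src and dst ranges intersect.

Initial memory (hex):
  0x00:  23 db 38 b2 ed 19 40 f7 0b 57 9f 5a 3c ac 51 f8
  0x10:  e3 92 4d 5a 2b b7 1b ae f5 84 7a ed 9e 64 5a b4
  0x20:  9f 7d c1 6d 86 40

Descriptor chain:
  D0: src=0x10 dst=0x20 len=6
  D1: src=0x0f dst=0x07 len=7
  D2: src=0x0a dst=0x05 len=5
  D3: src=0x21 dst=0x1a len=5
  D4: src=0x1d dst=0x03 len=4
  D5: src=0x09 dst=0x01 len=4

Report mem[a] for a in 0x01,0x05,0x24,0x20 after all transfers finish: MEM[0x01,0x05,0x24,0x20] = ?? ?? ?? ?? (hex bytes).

MEM[0x01,0x05,0x24,0x20] = 51 b4 2b e3

D0: mem[0x20..0x25] <- [e3 92 4d 5a 2b b7]
D1: mem[0x07..0x0d] <- [f8 e3 92 4d 5a 2b b7]
D2: mem[0x05..0x09] <- [4d 5a 2b b7 51]
D3: mem[0x1a..0x1e] <- [92 4d 5a 2b b7]
D4: mem[0x03..0x06] <- [2b b7 b4 e3]
D5: mem[0x01..0x04] <- [51 4d 5a 2b]
query mem[0x01]=0x51, mem[0x05]=0xb4, mem[0x24]=0x2b, mem[0x20]=0xe3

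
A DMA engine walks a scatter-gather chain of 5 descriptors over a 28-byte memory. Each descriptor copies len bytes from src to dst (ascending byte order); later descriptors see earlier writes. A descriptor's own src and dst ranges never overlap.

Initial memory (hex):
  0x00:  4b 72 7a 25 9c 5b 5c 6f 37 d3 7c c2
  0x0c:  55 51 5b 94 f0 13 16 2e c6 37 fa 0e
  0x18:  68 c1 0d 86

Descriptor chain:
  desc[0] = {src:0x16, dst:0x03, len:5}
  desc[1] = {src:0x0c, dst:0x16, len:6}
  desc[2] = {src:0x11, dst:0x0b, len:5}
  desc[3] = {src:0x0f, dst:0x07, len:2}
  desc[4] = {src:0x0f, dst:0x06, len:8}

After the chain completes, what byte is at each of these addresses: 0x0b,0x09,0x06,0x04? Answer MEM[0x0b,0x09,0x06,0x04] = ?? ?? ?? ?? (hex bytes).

[0] 0x16->0x03 len=5 : fa 0e 68 c1 0d
[1] 0x0c->0x16 len=6 : 55 51 5b 94 f0 13
[2] 0x11->0x0b len=5 : 13 16 2e c6 37
[3] 0x0f->0x07 len=2 : 37 f0
[4] 0x0f->0x06 len=8 : 37 f0 13 16 2e c6 37 55
query mem[0x0b]=0xc6, mem[0x09]=0x16, mem[0x06]=0x37, mem[0x04]=0x0e

MEM[0x0b,0x09,0x06,0x04] = c6 16 37 0e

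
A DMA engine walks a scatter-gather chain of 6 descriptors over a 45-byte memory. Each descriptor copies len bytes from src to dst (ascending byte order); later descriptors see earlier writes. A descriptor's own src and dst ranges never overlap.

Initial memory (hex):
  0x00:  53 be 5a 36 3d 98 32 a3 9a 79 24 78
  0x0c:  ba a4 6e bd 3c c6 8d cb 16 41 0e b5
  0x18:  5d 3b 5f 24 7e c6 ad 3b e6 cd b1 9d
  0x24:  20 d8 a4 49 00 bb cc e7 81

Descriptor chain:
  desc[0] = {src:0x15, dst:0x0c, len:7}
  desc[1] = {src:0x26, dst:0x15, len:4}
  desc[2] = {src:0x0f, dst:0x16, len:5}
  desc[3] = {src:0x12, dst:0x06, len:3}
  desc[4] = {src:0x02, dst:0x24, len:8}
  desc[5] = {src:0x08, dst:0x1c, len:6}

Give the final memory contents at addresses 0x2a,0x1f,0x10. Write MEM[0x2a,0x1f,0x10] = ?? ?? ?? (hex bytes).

[0] 0x15->0x0c len=7 : 41 0e b5 5d 3b 5f 24
[1] 0x26->0x15 len=4 : a4 49 00 bb
[2] 0x0f->0x16 len=5 : 5d 3b 5f 24 cb
[3] 0x12->0x06 len=3 : 24 cb 16
[4] 0x02->0x24 len=8 : 5a 36 3d 98 24 cb 16 79
[5] 0x08->0x1c len=6 : 16 79 24 78 41 0e
query mem[0x2a]=0x16, mem[0x1f]=0x78, mem[0x10]=0x3b

MEM[0x2a,0x1f,0x10] = 16 78 3b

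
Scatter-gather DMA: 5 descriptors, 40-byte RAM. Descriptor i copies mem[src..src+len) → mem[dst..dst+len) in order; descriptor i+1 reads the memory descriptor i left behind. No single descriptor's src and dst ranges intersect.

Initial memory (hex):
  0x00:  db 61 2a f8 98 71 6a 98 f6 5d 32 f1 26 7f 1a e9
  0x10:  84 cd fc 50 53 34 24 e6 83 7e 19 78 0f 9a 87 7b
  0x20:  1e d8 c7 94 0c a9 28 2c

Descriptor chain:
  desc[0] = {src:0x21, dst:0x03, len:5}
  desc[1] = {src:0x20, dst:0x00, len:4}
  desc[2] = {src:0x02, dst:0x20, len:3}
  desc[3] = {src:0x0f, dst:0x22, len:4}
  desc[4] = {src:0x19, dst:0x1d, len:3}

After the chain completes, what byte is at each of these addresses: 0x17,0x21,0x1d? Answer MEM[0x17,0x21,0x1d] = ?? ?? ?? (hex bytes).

MEM[0x17,0x21,0x1d] = e6 94 7e

[0] 0x21->0x03 len=5 : d8 c7 94 0c a9
[1] 0x20->0x00 len=4 : 1e d8 c7 94
[2] 0x02->0x20 len=3 : c7 94 c7
[3] 0x0f->0x22 len=4 : e9 84 cd fc
[4] 0x19->0x1d len=3 : 7e 19 78
query mem[0x17]=0xe6, mem[0x21]=0x94, mem[0x1d]=0x7e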